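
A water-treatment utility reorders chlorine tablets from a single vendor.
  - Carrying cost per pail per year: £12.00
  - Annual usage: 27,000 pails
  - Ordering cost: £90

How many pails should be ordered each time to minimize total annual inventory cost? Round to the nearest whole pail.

2DS/H = 2·27,000·90/12 = 405,000.00
EOQ = √405,000.00 ≈ 636.40

636 pails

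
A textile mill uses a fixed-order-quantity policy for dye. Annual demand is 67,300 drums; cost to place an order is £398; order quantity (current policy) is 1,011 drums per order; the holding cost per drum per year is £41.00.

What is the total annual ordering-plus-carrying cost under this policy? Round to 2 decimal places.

£47,219.47

Annual ordering cost = (D/Q)·S = (67,300/1,011) × 398 = £26,493.97
Annual holding cost  = (Q/2)·H = (1,011/2) × 41 = £20,725.50
Total = £26,493.97 + £20,725.50 = £47,219.47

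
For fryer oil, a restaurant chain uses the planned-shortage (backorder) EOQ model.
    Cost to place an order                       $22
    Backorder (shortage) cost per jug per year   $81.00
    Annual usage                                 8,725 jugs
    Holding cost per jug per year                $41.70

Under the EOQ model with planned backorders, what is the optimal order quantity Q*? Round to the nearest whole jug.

118 jugs

Q* = √(2DS/H) · √((H + b)/b)
   = √(2 × 8,725 × 22 / 41.7) · √((41.7 + 81) / 81)
   = 95.949 × 1.2308 ≈ 118.09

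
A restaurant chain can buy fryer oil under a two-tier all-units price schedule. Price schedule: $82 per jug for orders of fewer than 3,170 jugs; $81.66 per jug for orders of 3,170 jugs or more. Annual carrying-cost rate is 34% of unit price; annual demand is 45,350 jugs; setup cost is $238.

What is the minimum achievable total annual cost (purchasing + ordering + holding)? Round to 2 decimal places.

$3,743,232.31

H₁ = 34%×$82 = $27.8800;  H₂ = 34%×$81.66 = $27.7644
EOQ₁ = √(2×45,350×238/27.8800) = 879.93  (< 3,170, feasible at tier 1)
EOQ₂ = √(2×45,350×238/27.7644) = 881.76  (< 3,170 → use Q = 3,170 at tier-2 price)
TC(tier 1 (EOQ₁), Q≈879.9) = $3,743,232.31
TC(tier 2, Q≈3,170.0) = $3,750,692.40
Minimum at tier 1 (EOQ₁): $3,743,232.31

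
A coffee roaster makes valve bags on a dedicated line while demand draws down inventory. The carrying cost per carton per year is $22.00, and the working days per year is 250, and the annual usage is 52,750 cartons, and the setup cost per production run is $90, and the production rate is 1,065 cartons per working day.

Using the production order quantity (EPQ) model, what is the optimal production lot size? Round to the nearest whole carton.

d = 52,750/250 = 211.0000 cartons/day;  effective holding cost H(1 − d/p) = 22·(1 − 211.0000/1065) = 17.64131
Q* = √(2DS / H_eff) = √(2·52,750·90 / 17.64131) ≈ 733.64

734 cartons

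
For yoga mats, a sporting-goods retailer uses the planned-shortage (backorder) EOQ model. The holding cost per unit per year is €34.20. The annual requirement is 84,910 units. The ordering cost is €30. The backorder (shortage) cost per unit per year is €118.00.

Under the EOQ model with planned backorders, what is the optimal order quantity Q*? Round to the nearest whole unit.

438 units

Basic EOQ = √(2·84,910·30/34.2) = 385.960
Backorder adjustment √((H+b)/b) = √((34.2+118)/118) = 1.1357
Q* = 385.960 × 1.1357 ≈ 438.34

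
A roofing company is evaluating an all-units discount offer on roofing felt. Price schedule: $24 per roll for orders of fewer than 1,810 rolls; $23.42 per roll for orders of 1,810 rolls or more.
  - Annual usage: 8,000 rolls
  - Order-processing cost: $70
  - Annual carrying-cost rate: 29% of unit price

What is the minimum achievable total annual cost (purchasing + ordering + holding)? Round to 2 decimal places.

$193,815.97

H₁ = 29%×$24 = $6.9600;  H₂ = 29%×$23.42 = $6.7918
EOQ₁ = √(2×8,000×70/6.9600) = 401.15  (< 1,810, feasible at tier 1)
EOQ₂ = √(2×8,000×70/6.7918) = 406.08  (< 1,810 → use Q = 1,810 at tier-2 price)
TC(tier 1 (EOQ₁), Q≈401.1) = $194,791.99
TC(tier 2, Q≈1,810.0) = $193,815.97
Minimum at tier 2: $193,815.97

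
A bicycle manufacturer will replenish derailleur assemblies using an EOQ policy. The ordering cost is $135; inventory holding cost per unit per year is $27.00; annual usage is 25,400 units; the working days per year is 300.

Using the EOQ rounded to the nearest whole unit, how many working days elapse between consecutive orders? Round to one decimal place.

6.0 days

2DS/H = 2·25,400·135/27 = 254,000.00
EOQ = √254,000.00 ≈ 503.98 → Q = 504 units
T = Q/D × 300 days = 504/25,400 × 300 = 5.953 days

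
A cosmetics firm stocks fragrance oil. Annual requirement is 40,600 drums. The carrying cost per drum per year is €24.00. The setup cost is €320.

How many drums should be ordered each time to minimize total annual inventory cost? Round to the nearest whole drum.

1,041 drums

Optimal lot size Q* = (2 × 40,600 × €320 / €24)^½ ≈ 1,040.51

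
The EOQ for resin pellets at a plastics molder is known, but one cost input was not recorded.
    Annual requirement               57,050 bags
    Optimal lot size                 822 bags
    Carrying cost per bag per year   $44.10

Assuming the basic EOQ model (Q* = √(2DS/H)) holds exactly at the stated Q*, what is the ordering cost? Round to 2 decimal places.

$261.15

From Q* = √(2DS/H) ⇒ Q*² = 2DS/H.
S = Q²H / (2D) = 822² × 44.1 / (2 × 57,050) = 261.1539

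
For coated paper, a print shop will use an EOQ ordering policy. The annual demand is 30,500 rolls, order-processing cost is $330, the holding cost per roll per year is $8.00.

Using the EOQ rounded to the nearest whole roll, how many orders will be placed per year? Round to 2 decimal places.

19.23 orders per year

EOQ = √(2DS/H) = √(2 × 30,500 × 330 / 8)
    = √(2,516,250.00) ≈ 1,586.27 → Q = 1,586
Orders per year = D/Q = 30,500 / 1,586 = 19.231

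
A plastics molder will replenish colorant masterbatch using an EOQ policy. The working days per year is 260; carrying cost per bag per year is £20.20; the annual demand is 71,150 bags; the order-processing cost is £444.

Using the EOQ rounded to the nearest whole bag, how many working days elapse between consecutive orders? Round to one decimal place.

6.5 days

Optimal lot size Q* = (2 × 71,150 × £444 / £20.2)^½ ≈ 1,768.55 → Q = 1,769 bags
Days between orders = 260 / (D/Q) = 260 / 40.220 ≈ 6.464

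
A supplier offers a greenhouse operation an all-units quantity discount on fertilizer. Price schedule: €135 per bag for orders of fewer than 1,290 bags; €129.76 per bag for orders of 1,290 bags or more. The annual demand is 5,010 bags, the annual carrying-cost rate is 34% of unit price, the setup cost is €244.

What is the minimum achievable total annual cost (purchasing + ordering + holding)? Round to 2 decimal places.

H₁ = 34%×€135 = €45.9000;  H₂ = 34%×€129.76 = €44.1184
EOQ₁ = √(2×5,010×244/45.9000) = 230.79  (< 1,290, feasible at tier 1)
EOQ₂ = √(2×5,010×244/44.1184) = 235.41  (< 1,290 → use Q = 1,290 at tier-2 price)
TC(tier 1 (EOQ₁), Q≈230.8) = €686,943.39
TC(tier 2, Q≈1,290.0) = €679,501.60
Minimum at tier 2: €679,501.60

€679,501.60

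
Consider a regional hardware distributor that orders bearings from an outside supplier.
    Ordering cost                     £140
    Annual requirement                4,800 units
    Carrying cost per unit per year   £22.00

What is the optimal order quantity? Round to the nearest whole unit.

Optimal lot size Q* = (2 × 4,800 × £140 / £22)^½ ≈ 247.17

247 units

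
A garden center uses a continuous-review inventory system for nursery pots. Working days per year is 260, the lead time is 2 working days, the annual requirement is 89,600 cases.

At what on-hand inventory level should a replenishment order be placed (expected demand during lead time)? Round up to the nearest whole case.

690 cases

Daily demand d = 89,600 / 260 = 344.615 cases/day
Demand during lead time = 344.615 × 2 = 689.23
Reorder point = 689.23 → round up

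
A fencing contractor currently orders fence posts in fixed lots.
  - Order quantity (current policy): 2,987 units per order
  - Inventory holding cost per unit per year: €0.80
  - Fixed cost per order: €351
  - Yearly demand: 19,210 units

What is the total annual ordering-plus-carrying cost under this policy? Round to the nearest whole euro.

Annual ordering cost = (D/Q)·S = (19,210/2,987) × 351 = €2,257.35
Annual holding cost  = (Q/2)·H = (2,987/2) × 0.8 = €1,194.80
Total = €2,257.35 + €1,194.80 = €3,452.15

€3,452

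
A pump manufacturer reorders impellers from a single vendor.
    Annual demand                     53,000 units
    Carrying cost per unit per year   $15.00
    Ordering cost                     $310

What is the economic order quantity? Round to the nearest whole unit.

EOQ = √(2DS/H) = √(2 × 53,000 × 310 / 15)
    = √(2,190,666.67) ≈ 1,480.09

1,480 units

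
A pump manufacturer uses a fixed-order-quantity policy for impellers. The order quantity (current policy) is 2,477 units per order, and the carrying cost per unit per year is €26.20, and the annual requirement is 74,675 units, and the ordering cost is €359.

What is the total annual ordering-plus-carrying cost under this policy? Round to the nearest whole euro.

Annual ordering cost = (D/Q)·S = (74,675/2,477) × 359 = €10,822.90
Annual holding cost  = (Q/2)·H = (2,477/2) × 26.2 = €32,448.70
Total = €10,822.90 + €32,448.70 = €43,271.60

€43,272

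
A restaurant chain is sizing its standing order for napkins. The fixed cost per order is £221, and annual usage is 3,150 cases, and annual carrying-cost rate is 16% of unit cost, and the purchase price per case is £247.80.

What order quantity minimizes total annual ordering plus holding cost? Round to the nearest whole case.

187 cases

H = i·C = 0.16 × £247.8 = £39.6480 per case-year
EOQ = √(2DS/H) = √(2 × 3,150 × 221 / 39.648)
    = √(35,116.53) ≈ 187.39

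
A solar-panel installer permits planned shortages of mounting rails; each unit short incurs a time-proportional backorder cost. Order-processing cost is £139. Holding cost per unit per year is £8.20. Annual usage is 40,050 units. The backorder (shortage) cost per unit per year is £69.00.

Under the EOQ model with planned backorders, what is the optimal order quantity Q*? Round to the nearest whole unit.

Q* = √(2DS/H) · √((H + b)/b)
   = √(2 × 40,050 × 139 / 8.2) · √((8.2 + 69) / 69)
   = 1,165.244 × 1.0578 ≈ 1,232.54

1,233 units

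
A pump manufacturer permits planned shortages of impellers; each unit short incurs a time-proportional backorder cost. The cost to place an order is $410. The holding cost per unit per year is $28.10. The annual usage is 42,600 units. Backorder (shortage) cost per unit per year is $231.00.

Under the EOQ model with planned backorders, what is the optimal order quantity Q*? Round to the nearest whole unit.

Q* = √(2DS/H) · √((H + b)/b)
   = √(2 × 42,600 × 410 / 28.1) · √((28.1 + 231) / 231)
   = 1,114.958 × 1.0591 ≈ 1,180.83

1,181 units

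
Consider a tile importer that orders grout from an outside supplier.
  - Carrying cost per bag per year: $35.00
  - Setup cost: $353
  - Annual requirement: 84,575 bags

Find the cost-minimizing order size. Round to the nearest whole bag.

1,306 bags

Optimal lot size Q* = (2 × 84,575 × $353 / $35)^½ ≈ 1,306.14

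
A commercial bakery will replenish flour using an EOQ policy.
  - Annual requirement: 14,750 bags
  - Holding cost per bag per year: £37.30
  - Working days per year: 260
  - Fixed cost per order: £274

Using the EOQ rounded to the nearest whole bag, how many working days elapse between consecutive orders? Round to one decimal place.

8.2 days

EOQ = √(2DS/H) = √(2 × 14,750 × 274 / 37.3)
    = √(216,702.41) ≈ 465.51 → Q = 466 bags
Days between orders = 260 / (D/Q) = 260 / 31.652 ≈ 8.214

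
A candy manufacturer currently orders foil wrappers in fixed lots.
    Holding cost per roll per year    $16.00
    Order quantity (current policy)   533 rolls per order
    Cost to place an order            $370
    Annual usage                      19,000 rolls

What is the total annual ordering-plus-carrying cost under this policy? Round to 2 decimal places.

Orders/yr = 19,000/533 = 35.647; ordering cost = 35.647 × $370 = $13,189.49
Average inventory = 533/2 = 266.5; holding cost = 266.5 × $16 = $4,264.00
Total = $13,189.49 + $4,264.00 = $17,453.49

$17,453.49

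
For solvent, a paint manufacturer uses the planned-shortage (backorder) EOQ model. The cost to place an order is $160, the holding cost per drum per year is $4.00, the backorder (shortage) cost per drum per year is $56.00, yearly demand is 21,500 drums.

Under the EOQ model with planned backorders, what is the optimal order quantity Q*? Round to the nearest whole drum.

Q* = √(2DS/H) · √((H + b)/b)
   = √(2 × 21,500 × 160 / 4) · √((4 + 56) / 56)
   = 1,311.488 × 1.0351 ≈ 1,357.52

1,358 drums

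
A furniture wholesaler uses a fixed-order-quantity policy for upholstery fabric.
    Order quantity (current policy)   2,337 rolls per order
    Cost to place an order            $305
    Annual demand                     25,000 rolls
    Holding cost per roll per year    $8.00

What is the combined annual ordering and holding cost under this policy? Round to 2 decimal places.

$12,610.73

Orders/yr = 25,000/2,337 = 10.697; ordering cost = 10.697 × $305 = $3,262.73
Average inventory = 2,337/2 = 1168.5; holding cost = 1168.5 × $8 = $9,348.00
Total = $3,262.73 + $9,348.00 = $12,610.73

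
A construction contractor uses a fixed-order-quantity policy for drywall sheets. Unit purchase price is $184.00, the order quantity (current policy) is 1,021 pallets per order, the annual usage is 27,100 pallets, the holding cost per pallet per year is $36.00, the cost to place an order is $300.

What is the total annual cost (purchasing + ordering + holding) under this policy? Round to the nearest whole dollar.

$5,012,741

Ordering: D/Q × S = 27,100/1,021 × $300 = $7,962.78
Holding:  Q/2 × H = 1,021/2 × $36 = $18,378.00
Purchase cost = D·C = 27,100 × 184 = $4,986,400.00
Total = $7,962.78 + $18,378.00 + $4,986,400.00 = $5,012,740.78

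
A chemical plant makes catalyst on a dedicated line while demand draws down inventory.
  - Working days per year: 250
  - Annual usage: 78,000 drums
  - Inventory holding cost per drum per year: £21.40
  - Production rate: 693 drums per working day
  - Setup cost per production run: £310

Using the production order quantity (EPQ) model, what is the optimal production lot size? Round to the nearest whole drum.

Daily demand d = 78,000/250 = 312.000; p = 693; 1 − d/p = 0.54978
EPQ = √(2DS / (H(1 − d/p)))
    = √(2 × 78,000 × 310 / (21.4 × 0.54978)) ≈ 2,027.40

2,027 drums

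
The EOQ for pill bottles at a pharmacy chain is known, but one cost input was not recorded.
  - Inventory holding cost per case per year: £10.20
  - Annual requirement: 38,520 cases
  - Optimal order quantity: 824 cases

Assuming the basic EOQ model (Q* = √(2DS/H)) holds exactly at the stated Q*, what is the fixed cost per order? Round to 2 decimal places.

£89.90

EOQ relation: Q² = 2DS/H, so rearrange for the unknown.
S = Q²H / (2D) = 824² × 10.2 / (2 × 38,520) = 89.8956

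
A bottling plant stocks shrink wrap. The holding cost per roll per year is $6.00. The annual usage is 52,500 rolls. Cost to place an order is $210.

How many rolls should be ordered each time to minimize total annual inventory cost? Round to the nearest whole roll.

1,917 rolls

Optimal lot size Q* = (2 × 52,500 × $210 / $6)^½ ≈ 1,917.03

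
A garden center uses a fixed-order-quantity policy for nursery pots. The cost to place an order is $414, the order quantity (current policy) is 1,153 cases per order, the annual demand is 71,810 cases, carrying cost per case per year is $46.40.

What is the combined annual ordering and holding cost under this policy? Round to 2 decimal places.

Annual ordering cost = (D/Q)·S = (71,810/1,153) × 414 = $25,784.34
Annual holding cost  = (Q/2)·H = (1,153/2) × 46.4 = $26,749.60
Total = $25,784.34 + $26,749.60 = $52,533.94

$52,533.94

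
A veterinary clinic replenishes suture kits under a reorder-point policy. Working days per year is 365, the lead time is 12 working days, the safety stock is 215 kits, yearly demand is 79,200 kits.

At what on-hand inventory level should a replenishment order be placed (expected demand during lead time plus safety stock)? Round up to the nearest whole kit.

Daily demand d = 79,200 / 365 = 216.986 kits/day
Demand during lead time = 216.986 × 12 = 2,603.84
Reorder point = 2,603.84 + 215 = 2,818.84 → round up

2,819 kits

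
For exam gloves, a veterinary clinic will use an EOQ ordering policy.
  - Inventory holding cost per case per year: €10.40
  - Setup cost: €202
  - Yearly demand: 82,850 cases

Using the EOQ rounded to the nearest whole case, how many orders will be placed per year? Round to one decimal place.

46.2 orders per year

Q* = √(2·D·S / H) = √(2·82,850·202 / 10.4) = √3,218,403.8 ≈ 1,793.99 → Q = 1,794
N = D/Q = 82,850/1,794 ≈ 46.182 orders/yr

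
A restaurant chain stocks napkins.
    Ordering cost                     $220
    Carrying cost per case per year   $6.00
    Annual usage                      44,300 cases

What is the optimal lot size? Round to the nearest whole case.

1,802 cases

2DS/H = 2·44,300·220/6 = 3,248,666.67
EOQ = √3,248,666.67 ≈ 1,802.41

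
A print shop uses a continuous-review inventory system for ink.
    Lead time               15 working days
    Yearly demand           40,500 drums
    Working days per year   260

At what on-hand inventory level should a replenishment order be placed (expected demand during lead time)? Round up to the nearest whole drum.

2,337 drums

Daily demand d = 40,500 / 260 = 155.769 drums/day
Demand during lead time = 155.769 × 15 = 2,336.54
Reorder point = 2,336.54 → round up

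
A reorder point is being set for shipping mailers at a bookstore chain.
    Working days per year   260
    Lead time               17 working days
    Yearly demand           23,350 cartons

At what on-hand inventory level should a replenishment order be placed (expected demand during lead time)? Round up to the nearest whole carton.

Daily demand d = 23,350 / 260 = 89.808 cartons/day
Demand during lead time = 89.808 × 17 = 1,526.73
Reorder point = 1,526.73 → round up

1,527 cartons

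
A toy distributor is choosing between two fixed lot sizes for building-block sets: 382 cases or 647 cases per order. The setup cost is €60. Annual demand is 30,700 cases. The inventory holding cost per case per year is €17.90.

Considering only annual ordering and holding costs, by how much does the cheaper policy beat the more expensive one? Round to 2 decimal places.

TC(Q) = (D/Q)S + (Q/2)H
TC(382) = (30,700/382)×60 + (382/2)×17.9 = €8,240.89
TC(647) = (30,700/647)×60 + (647/2)×17.9 = €8,637.64
Lots of 382 are cheaper by €396.75.

€396.75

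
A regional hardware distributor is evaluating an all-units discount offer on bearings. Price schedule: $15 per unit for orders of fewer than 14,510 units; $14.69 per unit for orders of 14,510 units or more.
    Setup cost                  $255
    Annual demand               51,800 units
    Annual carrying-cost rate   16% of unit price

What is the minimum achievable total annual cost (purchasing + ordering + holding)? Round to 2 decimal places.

H₁ = 16%×$15 = $2.4000;  H₂ = 16%×$14.69 = $2.3504
EOQ₁ = √(2×51,800×255/2.4000) = 3,317.76  (< 14,510, feasible at tier 1)
EOQ₂ = √(2×51,800×255/2.3504) = 3,352.58  (< 14,510 → use Q = 14,510 at tier-2 price)
TC(tier 1 (EOQ₁), Q≈3,317.8) = $784,962.61
TC(tier 2, Q≈14,510.0) = $778,904.49
Minimum at tier 2: $778,904.49

$778,904.49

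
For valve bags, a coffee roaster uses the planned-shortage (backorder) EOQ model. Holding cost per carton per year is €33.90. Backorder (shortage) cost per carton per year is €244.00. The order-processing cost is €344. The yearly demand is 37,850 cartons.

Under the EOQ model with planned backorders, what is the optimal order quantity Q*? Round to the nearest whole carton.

935 cartons

Basic EOQ = √(2·37,850·344/33.9) = 876.450
Backorder adjustment √((H+b)/b) = √((33.9+244)/244) = 1.0672
Q* = 876.450 × 1.0672 ≈ 935.36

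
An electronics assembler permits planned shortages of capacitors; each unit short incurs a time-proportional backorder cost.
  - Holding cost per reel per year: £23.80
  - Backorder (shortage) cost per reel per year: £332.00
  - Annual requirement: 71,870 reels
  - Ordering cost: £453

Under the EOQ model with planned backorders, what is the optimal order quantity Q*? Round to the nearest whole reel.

Basic EOQ = √(2·71,870·453/23.8) = 1,654.053
Backorder adjustment √((H+b)/b) = √((23.8+332)/332) = 1.0352
Q* = 1,654.053 × 1.0352 ≈ 1,712.31

1,712 reels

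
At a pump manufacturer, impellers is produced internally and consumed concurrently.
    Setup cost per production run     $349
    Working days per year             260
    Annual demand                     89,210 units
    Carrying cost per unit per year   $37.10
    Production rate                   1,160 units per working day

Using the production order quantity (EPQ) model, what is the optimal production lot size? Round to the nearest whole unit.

1,544 units

Daily demand d = 89,210/260 = 343.115; p = 1160; 1 − d/p = 0.70421
EPQ = √(2DS / (H(1 − d/p)))
    = √(2 × 89,210 × 349 / (37.1 × 0.70421)) ≈ 1,543.82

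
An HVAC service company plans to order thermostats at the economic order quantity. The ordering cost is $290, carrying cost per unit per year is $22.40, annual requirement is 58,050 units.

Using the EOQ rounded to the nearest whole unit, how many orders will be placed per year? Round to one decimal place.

EOQ = √(2DS/H) = √(2 × 58,050 × 290 / 22.4)
    = √(1,503,080.36) ≈ 1,226.00 → Q = 1,226
N = D/Q = 58,050/1,226 ≈ 47.349 orders/yr

47.3 orders per year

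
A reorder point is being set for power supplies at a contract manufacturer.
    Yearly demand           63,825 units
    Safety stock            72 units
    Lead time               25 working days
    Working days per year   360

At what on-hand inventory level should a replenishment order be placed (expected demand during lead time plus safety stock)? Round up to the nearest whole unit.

4,505 units

Daily demand d = 63,825 / 360 = 177.292 units/day
Demand during lead time = 177.292 × 25 = 4,432.29
Reorder point = 4,432.29 + 72 = 4,504.29 → round up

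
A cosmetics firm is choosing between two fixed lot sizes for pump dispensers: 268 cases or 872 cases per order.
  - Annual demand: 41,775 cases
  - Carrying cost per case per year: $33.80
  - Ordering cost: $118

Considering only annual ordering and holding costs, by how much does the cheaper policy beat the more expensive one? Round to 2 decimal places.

$2,532.83

TC(Q) = (D/Q)S + (Q/2)H
TC(268) = (41,775/268)×118 + (268/2)×33.8 = $22,922.67
TC(872) = (41,775/872)×118 + (872/2)×33.8 = $20,389.84
Cheaper: Q = 872.  Difference = $2,532.83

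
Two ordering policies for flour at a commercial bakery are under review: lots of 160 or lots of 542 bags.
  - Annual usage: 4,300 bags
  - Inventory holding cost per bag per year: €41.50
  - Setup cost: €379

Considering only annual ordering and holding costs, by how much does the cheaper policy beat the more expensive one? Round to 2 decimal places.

Annual cost at Q: ordering D·S/Q plus holding Q·H/2.
TC(160) = (4,300/160)×379 + (160/2)×41.5 = €13,505.62
TC(542) = (4,300/542)×379 + (542/2)×41.5 = €14,253.33
Lots of 160 are cheaper by €747.70.

€747.70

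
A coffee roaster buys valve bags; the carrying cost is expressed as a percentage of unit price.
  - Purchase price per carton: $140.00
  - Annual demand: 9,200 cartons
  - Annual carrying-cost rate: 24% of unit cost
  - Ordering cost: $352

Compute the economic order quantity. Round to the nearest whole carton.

H = i·C = 0.24 × $140 = $33.6000 per carton-year
Optimal lot size Q* = (2 × 9,200 × $352 / $33.6)^½ ≈ 439.05

439 cartons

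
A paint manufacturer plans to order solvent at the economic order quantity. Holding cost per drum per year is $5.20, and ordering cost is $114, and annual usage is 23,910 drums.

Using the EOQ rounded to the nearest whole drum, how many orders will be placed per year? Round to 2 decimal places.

Optimal lot size Q* = (2 × 23,910 × $114 / $5.2)^½ ≈ 1,023.90 → Q = 1,024
N = D/Q = 23,910/1,024 ≈ 23.350 orders/yr

23.35 orders per year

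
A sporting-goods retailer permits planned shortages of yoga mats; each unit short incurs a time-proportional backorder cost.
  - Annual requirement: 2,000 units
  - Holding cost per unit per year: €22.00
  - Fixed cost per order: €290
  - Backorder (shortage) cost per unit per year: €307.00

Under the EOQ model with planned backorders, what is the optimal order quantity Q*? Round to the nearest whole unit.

238 units

Q* = √(2DS/H) · √((H + b)/b)
   = √(2 × 2,000 × 290 / 22) · √((22 + 307) / 307)
   = 229.624 × 1.0352 ≈ 237.71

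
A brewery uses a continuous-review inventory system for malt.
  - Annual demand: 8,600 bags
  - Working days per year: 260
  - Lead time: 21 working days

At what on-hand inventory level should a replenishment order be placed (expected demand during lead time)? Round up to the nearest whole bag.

695 bags

Daily demand d = 8,600 / 260 = 33.077 bags/day
Demand during lead time = 33.077 × 21 = 694.62
Reorder point = 694.62 → round up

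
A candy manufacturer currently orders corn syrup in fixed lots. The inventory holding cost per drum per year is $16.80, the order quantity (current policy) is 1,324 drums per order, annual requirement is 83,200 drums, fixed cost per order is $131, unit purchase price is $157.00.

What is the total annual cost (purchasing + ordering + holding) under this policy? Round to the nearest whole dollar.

Ordering: D/Q × S = 83,200/1,324 × $131 = $8,232.02
Holding:  Q/2 × H = 1,324/2 × $16.8 = $11,121.60
Purchase cost = D·C = 83,200 × 157 = $13,062,400.00
Total = $8,232.02 + $11,121.60 + $13,062,400.00 = $13,081,753.62

$13,081,754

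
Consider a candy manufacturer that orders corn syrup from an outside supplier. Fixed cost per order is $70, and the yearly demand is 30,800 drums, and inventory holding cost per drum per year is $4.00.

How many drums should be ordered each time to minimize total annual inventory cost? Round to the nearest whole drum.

1,038 drums

Optimal lot size Q* = (2 × 30,800 × $70 / $4)^½ ≈ 1,038.27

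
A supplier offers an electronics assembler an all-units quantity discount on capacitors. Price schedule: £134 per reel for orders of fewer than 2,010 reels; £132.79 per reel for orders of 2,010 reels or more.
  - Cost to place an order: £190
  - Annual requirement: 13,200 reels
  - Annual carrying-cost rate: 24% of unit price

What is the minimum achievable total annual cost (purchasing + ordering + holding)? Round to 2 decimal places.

H₁ = 24%×£134 = £32.1600;  H₂ = 24%×£132.79 = £31.8696
EOQ₁ = √(2×13,200×190/32.1600) = 394.93  (< 2,010, feasible at tier 1)
EOQ₂ = √(2×13,200×190/31.8696) = 396.73  (< 2,010 → use Q = 2,010 at tier-2 price)
TC(tier 1 (EOQ₁), Q≈394.9) = £1,781,500.97
TC(tier 2, Q≈2,010.0) = £1,786,104.71
Minimum at tier 1 (EOQ₁): £1,781,500.97

£1,781,500.97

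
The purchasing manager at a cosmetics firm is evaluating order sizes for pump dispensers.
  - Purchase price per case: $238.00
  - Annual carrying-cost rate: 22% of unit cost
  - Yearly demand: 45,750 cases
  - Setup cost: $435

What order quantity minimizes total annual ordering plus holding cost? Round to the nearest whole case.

Holding cost per case per year: H = 22% × $238 = $52.3600
EOQ = √(2DS/H) = √(2 × 45,750 × 435 / 52.36)
    = √(760,169.98) ≈ 871.88

872 cases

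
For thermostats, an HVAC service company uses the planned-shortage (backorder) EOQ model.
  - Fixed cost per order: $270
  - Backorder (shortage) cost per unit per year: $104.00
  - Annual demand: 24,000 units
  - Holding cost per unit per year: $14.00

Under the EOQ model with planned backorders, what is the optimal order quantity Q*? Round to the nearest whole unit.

1,025 units

Q* = √(2DS/H) · √((H + b)/b)
   = √(2 × 24,000 × 270 / 14) · √((14 + 104) / 104)
   = 962.140 × 1.0652 ≈ 1,024.86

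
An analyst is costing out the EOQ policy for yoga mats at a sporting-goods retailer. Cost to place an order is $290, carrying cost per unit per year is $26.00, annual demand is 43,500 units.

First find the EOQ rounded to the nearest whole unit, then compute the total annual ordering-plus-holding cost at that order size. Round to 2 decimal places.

Q* = √(2·D·S / H) = √(2·43,500·290 / 26) = √970,384.6 ≈ 985.08 → Q = 985 units
Orders/yr = 43,500/985 = 44.162; ordering cost = 44.162 × $290 = $12,807.11
Average inventory = 985/2 = 492.5; holding cost = 492.5 × $26 = $12,805.00
Total = $12,807.11 + $12,805.00 = $25,612.11

$25,612.11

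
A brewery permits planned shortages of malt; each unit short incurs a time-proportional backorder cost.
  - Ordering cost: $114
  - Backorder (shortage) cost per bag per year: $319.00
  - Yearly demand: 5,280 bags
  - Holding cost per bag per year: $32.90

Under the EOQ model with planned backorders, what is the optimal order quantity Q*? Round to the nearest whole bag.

201 bags

Basic EOQ = √(2·5,280·114/32.9) = 191.287
Backorder adjustment √((H+b)/b) = √((32.9+319)/319) = 1.0503
Q* = 191.287 × 1.0503 ≈ 200.91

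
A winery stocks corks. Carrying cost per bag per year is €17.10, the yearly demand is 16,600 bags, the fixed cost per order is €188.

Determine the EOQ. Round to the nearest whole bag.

604 bags

Optimal lot size Q* = (2 × 16,600 × €188 / €17.1)^½ ≈ 604.16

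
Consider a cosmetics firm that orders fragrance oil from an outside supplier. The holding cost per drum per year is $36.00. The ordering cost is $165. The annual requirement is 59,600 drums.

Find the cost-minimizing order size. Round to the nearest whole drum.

Q* = √(2·D·S / H) = √(2·59,600·165 / 36) = √546,333.3 ≈ 739.14

739 drums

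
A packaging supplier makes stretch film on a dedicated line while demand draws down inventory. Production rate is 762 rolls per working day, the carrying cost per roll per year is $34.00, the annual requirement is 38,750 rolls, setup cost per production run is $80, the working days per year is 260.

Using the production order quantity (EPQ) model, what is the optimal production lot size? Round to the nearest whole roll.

476 rolls

Daily demand d = 38,750/260 = 149.038; p = 762; 1 − d/p = 0.80441
EPQ = √(2DS / (H(1 − d/p)))
    = √(2 × 38,750 × 80 / (34 × 0.80441)) ≈ 476.12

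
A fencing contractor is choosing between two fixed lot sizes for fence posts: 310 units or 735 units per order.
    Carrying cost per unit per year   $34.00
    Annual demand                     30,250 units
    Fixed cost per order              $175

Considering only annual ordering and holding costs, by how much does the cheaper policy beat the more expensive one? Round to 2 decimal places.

TC(Q) = (D/Q)S + (Q/2)H
TC(310) = (30,250/310)×175 + (310/2)×34 = $22,346.61
TC(735) = (30,250/735)×175 + (735/2)×34 = $19,697.38
|ΔTC| = |$22,346.61 − $19,697.38| = $2,649.23

$2,649.23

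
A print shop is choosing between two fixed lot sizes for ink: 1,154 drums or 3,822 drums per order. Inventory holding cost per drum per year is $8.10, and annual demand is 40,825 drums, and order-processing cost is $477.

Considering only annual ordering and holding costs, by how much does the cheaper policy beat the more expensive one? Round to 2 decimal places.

$974.29

TC(Q) = (D/Q)S + (Q/2)H
TC(1,154) = (40,825/1,154)×477 + (1,154/2)×8.1 = $21,548.51
TC(3,822) = (40,825/3,822)×477 + (3,822/2)×8.1 = $20,574.21
Lots of 3,822 are cheaper by $974.29.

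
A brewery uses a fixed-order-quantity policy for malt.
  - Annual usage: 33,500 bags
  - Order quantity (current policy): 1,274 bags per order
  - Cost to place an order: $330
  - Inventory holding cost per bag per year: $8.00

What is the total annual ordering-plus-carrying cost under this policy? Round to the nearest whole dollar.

$13,773

Orders/yr = 33,500/1,274 = 26.295; ordering cost = 26.295 × $330 = $8,677.39
Average inventory = 1,274/2 = 637; holding cost = 637 × $8 = $5,096.00
Total = $8,677.39 + $5,096.00 = $13,773.39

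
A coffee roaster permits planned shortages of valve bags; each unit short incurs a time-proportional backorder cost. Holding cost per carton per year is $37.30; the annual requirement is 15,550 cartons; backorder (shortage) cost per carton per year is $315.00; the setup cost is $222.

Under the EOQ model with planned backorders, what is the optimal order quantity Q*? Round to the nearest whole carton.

455 cartons

Q* = √(2DS/H) · √((H + b)/b)
   = √(2 × 15,550 × 222 / 37.3) · √((37.3 + 315) / 315)
   = 430.232 × 1.0576 ≈ 454.99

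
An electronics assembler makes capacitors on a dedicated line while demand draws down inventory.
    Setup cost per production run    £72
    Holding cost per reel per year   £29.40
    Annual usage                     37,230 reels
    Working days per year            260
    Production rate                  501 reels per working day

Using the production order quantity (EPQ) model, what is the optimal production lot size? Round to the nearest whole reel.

d = 37,230/260 = 143.1923 reels/day;  effective holding cost H(1 − d/p) = 29.4·(1 − 143.1923/501) = 20.99710
Q* = √(2DS / H_eff) = √(2·37,230·72 / 20.99710) ≈ 505.30

505 reels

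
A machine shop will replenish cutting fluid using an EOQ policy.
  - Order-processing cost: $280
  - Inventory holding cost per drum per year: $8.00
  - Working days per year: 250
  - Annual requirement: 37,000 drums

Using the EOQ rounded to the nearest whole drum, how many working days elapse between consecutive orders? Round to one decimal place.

10.9 days

EOQ = √(2DS/H) = √(2 × 37,000 × 280 / 8)
    = √(2,590,000.00) ≈ 1,609.35 → Q = 1,609 drums
Cycle time = (working days × Q)/D = (250 × 1,609) / 37,000 = 10.872 days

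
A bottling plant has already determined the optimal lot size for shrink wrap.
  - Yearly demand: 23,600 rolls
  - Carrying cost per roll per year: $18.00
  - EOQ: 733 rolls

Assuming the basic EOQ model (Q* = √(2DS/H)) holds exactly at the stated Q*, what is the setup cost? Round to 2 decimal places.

Since Q* = (2DS/H)^½, squaring gives Q*²·H = 2DS.
S = Q²H / (2D) = 733² × 18 / (2 × 23,600) = 204.8983

$204.90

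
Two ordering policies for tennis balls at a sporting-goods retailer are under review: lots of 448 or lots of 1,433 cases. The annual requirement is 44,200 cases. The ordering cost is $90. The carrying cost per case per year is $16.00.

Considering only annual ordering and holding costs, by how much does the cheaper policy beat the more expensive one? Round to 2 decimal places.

For each Q, cost = (D/Q)·S + (Q/2)·H.
TC(448) = (44,200/448)×90 + (448/2)×16 = $12,463.46
TC(1,433) = (44,200/1,433)×90 + (1,433/2)×16 = $14,239.99
Lots of 448 are cheaper by $1,776.53.

$1,776.53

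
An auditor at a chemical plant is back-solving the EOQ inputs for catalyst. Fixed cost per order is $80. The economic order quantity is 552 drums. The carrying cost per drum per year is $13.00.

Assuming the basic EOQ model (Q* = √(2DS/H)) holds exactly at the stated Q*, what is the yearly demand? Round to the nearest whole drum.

24,757 drums per year

From Q* = √(2DS/H) ⇒ Q*² = 2DS/H.
D = Q²H / (2S) = 552² × 13 / (2 × 80) = 24,757.20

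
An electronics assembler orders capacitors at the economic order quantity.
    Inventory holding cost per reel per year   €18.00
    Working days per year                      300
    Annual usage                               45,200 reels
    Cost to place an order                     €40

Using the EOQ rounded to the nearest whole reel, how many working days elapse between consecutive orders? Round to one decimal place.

3.0 days

Optimal lot size Q* = (2 × 45,200 × €40 / €18)^½ ≈ 448.21 → Q = 448 reels
Days between orders = 300 / (D/Q) = 300 / 100.893 ≈ 2.973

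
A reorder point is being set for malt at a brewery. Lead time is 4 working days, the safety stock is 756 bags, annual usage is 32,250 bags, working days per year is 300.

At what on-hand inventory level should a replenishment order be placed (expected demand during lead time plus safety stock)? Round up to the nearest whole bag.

1,186 bags

Daily demand d = 32,250 / 300 = 107.500 bags/day
Demand during lead time = 107.500 × 4 = 430.00
Reorder point = 430.00 + 756 = 1,186.00 → round up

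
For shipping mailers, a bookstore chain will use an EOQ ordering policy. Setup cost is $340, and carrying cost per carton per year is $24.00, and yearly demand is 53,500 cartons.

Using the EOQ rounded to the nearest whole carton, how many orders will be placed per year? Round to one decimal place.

43.5 orders per year

2DS/H = 2·53,500·340/24 = 1,515,833.33
EOQ = √1,515,833.33 ≈ 1,231.19 → Q = 1,231
Orders per year = D/Q = 53,500 / 1,231 = 43.461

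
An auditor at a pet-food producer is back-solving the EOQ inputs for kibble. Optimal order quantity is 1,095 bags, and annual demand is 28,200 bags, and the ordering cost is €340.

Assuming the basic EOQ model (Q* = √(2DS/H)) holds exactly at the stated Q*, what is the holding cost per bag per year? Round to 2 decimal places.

€15.99

From Q* = √(2DS/H) ⇒ Q*² = 2DS/H.
H = 2DS / Q² = 2 × 28,200 × 340 / 1,095² = 15.9930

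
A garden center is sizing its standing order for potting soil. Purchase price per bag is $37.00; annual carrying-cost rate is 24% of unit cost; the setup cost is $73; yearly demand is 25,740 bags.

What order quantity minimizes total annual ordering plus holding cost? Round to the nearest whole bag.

Holding cost per bag per year: H = 24% × $37 = $8.8800
EOQ = √(2DS/H) = √(2 × 25,740 × 73 / 8.88)
    = √(423,202.70) ≈ 650.54

651 bags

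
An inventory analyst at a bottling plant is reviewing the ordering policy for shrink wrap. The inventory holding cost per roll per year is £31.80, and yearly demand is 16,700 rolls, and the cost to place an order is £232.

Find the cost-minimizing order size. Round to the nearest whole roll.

Optimal lot size Q* = (2 × 16,700 × £232 / £31.8)^½ ≈ 493.63

494 rolls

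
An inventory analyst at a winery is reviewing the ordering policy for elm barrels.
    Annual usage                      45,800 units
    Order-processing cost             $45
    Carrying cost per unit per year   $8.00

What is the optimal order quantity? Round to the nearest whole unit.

Optimal lot size Q* = (2 × 45,800 × $45 / $8)^½ ≈ 717.81

718 units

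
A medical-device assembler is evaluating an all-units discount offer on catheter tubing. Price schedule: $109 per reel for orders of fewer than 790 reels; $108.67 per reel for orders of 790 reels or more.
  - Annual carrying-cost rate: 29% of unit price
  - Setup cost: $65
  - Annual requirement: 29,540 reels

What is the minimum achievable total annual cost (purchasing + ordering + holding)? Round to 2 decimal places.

$3,224,990.45

H₁ = 29%×$109 = $31.6100;  H₂ = 29%×$108.67 = $31.5143
EOQ₁ = √(2×29,540×65/31.6100) = 348.55  (< 790, feasible at tier 1)
EOQ₂ = √(2×29,540×65/31.5143) = 349.08  (< 790 → use Q = 790 at tier-2 price)
TC(tier 1 (EOQ₁), Q≈348.5) = $3,230,877.66
TC(tier 2, Q≈790.0) = $3,224,990.45
Minimum at tier 2: $3,224,990.45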